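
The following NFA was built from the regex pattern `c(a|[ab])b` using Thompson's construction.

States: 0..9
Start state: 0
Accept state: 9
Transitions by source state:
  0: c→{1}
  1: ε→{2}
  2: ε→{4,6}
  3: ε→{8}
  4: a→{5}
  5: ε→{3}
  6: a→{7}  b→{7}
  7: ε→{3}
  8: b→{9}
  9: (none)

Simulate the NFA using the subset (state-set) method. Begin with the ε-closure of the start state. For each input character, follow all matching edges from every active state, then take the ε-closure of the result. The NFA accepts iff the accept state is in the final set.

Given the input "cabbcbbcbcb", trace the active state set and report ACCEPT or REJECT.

Answer: REJECT

Steps:
start: ε-closure({0}) = {0}
'c' @ 1: {1,2,4,6}
'a' @ 2: {3,5,7,8}
'b' @ 3: {9}  ✓accept
'b' @ 4: {}  — dead — no transitions
rest 'cbbcbcb' ignored (set empty)
final: {}; accept 9 not in set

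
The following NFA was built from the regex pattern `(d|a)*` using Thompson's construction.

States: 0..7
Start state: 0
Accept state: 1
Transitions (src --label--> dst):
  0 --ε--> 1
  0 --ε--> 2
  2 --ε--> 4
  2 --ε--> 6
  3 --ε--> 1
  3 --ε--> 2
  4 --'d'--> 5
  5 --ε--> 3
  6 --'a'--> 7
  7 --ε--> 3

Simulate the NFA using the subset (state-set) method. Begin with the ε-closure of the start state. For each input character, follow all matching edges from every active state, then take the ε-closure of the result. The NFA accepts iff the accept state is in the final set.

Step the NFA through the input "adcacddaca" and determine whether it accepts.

start: ε-closure({0}) = {0,1,2,4,6}
'a' @ 1: {1,2,3,4,6,7}  (accept∈set)
'd' @ 2: {1,2,3,4,5,6}  (accept∈set)
'c' @ 3: {}  — state set empty
rest 'acddaca' ignored (set empty)
final: {}; accept 1 not in set

Answer: REJECT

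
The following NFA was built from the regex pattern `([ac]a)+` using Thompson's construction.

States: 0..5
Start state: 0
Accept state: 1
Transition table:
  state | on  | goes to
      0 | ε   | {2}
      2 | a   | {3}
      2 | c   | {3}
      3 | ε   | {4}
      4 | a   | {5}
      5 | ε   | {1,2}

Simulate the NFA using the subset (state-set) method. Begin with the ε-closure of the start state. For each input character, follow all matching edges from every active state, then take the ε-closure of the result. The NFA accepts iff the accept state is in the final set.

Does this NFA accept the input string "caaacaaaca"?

S₀ = ε-closure({0}) = {0,2}
'c' @ 1: {3,4}
'a' @ 2: {1,2,5}  [accepting]
'a' @ 3: {3,4}
'a' @ 4: {1,2,5}  [accepting]
'c' @ 5: {3,4}
'a' @ 6: {1,2,5}  [accepting]
'a' @ 7: {3,4}
'a' @ 8: {1,2,5}  [accepting]
'c' @ 9: {3,4}
'a' @ 10: {1,2,5}  [accepting]
end set {1,2,5} — state 1 in

Answer: ACCEPT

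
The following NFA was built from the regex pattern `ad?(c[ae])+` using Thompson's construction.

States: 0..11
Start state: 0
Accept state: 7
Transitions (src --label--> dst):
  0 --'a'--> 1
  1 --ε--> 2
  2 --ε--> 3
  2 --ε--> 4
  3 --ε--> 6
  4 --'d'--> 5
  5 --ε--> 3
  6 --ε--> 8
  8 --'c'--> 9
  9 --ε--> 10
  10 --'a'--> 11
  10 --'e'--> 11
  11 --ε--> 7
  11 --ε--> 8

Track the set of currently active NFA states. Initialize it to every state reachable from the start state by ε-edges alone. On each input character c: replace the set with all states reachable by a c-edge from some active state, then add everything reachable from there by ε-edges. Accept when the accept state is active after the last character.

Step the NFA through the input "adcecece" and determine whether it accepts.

Answer: ACCEPT

Steps:
initial (ε-close {0}): {0}
'a' @ 1: {1,2,3,4,6,8}
'd' @ 2: {3,5,6,8}
'c' @ 3: {9,10}
'e' @ 4: {7,8,11}  ✓accept
'c' @ 5: {9,10}
'e' @ 6: {7,8,11}  ✓accept
'c' @ 7: {9,10}
'e' @ 8: {7,8,11}  ✓accept
after full input: {7,8,11}  (accept=7 in)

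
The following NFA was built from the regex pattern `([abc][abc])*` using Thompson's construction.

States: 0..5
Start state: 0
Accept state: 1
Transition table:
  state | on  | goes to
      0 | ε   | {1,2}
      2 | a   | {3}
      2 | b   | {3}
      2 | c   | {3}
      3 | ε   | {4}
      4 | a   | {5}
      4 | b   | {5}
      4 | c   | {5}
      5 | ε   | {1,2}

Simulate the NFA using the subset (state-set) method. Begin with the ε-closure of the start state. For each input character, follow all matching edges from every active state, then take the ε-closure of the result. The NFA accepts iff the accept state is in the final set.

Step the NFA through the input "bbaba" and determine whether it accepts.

Answer: REJECT

Trace:
S₀ = ε-closure({0}) = {0,1,2}
'b' @ 1: {3,4}
'b' @ 2: {1,2,5}  ✓accept
'a' @ 3: {3,4}
'b' @ 4: {1,2,5}  ✓accept
'a' @ 5: {3,4}
final: {3,4}; accept 1 not in set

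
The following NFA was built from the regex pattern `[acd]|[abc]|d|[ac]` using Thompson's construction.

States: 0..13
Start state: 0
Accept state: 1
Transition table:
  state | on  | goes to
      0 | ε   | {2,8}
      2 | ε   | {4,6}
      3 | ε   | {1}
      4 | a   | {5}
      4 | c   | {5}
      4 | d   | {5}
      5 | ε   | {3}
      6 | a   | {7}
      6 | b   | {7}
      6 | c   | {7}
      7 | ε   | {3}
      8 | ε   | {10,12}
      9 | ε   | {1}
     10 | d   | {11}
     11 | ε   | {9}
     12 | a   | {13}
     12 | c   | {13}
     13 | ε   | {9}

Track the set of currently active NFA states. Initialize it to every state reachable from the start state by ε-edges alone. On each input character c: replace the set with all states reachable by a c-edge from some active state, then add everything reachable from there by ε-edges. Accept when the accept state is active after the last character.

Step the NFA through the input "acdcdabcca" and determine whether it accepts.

start: ε-closure({0}) = {0,2,4,6,8,10,12}
'a' @ 1: {1,3,5,7,9,13}  (accept∈set)
'c' @ 2: {}  — state set empty
rest 'dcdabcca' ignored (set empty)
after full input: {}  (accept=1 not in)

Answer: REJECT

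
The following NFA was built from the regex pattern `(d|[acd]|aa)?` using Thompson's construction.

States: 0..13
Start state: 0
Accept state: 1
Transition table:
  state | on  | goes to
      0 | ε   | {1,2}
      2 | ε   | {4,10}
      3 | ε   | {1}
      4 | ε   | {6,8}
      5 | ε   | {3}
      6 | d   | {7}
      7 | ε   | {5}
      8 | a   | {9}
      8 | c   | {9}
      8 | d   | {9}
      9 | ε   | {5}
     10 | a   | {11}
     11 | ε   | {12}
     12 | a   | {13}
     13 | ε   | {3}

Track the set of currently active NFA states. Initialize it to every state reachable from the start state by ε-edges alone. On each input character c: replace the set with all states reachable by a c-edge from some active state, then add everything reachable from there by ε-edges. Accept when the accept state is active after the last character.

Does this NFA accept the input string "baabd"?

Answer: REJECT

Derivation:
initial (ε-close {0}): {0,1,2,4,6,8,10}
'b' @ 1: {}  — state set empty
rest 'aabd' ignored (set empty)
final: {}; accept 1 not in set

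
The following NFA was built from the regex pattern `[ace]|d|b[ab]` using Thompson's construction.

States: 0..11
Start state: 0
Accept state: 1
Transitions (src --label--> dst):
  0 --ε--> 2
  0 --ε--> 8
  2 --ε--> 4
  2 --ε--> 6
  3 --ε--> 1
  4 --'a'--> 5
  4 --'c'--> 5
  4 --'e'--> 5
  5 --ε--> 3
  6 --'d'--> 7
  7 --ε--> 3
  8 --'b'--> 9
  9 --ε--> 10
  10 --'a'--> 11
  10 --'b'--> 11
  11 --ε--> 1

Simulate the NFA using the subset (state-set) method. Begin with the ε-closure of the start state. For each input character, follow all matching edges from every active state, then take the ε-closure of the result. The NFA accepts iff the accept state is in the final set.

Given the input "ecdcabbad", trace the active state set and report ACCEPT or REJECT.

Answer: REJECT

Derivation:
start: ε-closure({0}) = {0,2,4,6,8}
'e' @ 1: {1,3,5}  [accepting]
'c' @ 2: {}  — state set empty
rest 'dcabbad' ignored (set empty)
after full input: {}  (accept=1 not in)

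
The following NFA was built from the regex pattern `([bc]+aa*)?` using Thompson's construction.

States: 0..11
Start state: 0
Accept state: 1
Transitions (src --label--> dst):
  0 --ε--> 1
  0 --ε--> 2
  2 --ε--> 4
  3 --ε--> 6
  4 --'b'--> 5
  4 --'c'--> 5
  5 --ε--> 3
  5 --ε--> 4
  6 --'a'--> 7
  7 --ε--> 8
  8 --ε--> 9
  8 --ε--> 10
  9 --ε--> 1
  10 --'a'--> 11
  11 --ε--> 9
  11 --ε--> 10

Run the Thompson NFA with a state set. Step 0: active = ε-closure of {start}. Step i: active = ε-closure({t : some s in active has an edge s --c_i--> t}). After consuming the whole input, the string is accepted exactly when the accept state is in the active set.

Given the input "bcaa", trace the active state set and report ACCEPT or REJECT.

initial (ε-close {0}): {0,1,2,4}
'b' @ 1: {3,4,5,6}
'c' @ 2: {3,4,5,6}
'a' @ 3: {1,7,8,9,10}  (accept∈set)
'a' @ 4: {1,9,10,11}  (accept∈set)
after full input: {1,9,10,11}  (accept=1 in)

Answer: ACCEPT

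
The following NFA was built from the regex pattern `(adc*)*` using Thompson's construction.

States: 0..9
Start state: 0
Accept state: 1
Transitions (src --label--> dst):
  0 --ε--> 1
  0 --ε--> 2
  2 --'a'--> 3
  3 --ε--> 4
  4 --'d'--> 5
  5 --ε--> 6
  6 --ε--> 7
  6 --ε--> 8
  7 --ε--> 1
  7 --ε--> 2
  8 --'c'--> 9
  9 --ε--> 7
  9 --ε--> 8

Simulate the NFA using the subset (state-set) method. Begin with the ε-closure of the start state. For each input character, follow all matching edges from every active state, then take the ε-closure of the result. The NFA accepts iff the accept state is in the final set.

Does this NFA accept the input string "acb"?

start: ε-closure({0}) = {0,1,2}
'a' @ 1: {3,4}
'c' @ 2: {}  — no active states
rest 'b' ignored (set empty)
final: {}; accept 1 not in set

Answer: REJECT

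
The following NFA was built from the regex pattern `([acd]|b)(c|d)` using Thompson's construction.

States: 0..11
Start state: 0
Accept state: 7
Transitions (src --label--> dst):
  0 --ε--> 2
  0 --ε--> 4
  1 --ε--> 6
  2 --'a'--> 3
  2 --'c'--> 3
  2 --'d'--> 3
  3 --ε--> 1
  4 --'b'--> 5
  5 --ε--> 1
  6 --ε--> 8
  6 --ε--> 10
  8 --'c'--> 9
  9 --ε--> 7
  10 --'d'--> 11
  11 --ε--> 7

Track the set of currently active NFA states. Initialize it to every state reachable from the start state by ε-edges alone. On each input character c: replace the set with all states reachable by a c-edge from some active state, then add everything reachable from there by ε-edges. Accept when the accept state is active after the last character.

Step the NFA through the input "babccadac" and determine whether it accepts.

initial (ε-close {0}): {0,2,4}
'b' @ 1: {1,5,6,8,10}
'a' @ 2: {}  — dead — no transitions
rest 'bccadac' ignored (set empty)
end set {} — state 7 not in

Answer: REJECT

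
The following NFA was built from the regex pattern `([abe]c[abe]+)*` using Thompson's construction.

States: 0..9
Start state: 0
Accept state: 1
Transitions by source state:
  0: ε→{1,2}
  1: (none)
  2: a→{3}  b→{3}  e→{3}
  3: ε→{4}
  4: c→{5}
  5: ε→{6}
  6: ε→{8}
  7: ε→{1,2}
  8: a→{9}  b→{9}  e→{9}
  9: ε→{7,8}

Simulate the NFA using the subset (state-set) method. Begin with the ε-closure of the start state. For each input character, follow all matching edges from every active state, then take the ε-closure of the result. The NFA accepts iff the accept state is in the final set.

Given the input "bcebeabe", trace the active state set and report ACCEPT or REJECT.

initial (ε-close {0}): {0,1,2}
'b' @ 1: {3,4}
'c' @ 2: {5,6,8}
'e' @ 3: {1,2,7,8,9}  (accept∈set)
'b' @ 4: {1,2,3,4,7,8,9}  (accept∈set)
'e' @ 5: {1,2,3,4,7,8,9}  (accept∈set)
'a' @ 6: {1,2,3,4,7,8,9}  (accept∈set)
'b' @ 7: {1,2,3,4,7,8,9}  (accept∈set)
'e' @ 8: {1,2,3,4,7,8,9}  (accept∈set)
after full input: {1,2,3,4,7,8,9}  (accept=1 in)

Answer: ACCEPT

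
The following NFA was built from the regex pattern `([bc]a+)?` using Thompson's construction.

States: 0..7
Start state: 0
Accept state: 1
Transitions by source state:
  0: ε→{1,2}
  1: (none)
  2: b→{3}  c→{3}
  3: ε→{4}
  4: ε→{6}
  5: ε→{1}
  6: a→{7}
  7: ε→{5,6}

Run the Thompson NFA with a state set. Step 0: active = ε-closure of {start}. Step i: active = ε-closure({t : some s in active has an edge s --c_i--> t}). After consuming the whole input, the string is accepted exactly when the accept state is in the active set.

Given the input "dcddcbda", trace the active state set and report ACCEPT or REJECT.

initial (ε-close {0}): {0,1,2}
'd' @ 1: {}  — dead — no transitions
rest 'cddcbda' ignored (set empty)
after full input: {}  (accept=1 not in)

Answer: REJECT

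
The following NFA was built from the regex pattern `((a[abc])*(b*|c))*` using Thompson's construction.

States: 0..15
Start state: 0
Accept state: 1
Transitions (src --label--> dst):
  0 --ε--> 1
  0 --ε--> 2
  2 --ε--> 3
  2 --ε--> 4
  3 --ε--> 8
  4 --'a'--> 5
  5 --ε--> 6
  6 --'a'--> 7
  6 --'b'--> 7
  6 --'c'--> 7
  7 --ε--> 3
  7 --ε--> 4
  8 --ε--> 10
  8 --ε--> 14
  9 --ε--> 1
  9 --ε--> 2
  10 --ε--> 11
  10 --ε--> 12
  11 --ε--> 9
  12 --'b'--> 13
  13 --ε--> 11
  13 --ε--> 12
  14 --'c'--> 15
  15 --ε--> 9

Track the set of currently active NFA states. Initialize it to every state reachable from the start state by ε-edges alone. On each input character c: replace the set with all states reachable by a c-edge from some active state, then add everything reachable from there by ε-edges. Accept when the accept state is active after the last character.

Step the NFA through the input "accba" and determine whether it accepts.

Answer: REJECT

Steps:
initial (ε-close {0}): {0,1,2,3,4,8,9,10,11,12,14}
'a' @ 1: {5,6}
'c' @ 2: {1,2,3,4,7,8,9,10,11,12,14}  [accepting]
'c' @ 3: {1,2,3,4,8,9,10,11,12,14,15}  [accepting]
'b' @ 4: {1,2,3,4,8,9,10,11,12,13,14}  [accepting]
'a' @ 5: {5,6}
end set {5,6} — state 1 not in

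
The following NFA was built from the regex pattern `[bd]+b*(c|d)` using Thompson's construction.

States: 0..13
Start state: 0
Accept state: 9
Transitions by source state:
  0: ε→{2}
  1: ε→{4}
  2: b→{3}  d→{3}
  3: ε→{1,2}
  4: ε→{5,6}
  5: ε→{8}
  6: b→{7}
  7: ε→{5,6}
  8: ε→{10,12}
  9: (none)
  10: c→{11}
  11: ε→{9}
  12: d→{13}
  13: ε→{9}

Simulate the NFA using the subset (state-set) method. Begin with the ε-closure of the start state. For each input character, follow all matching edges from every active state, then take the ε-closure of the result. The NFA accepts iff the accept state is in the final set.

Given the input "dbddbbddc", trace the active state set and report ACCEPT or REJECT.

Answer: ACCEPT

Derivation:
initial (ε-close {0}): {0,2}
'd' @ 1: {1,2,3,4,5,6,8,10,12}
'b' @ 2: {1,2,3,4,5,6,7,8,10,12}
'd' @ 3: {1,2,3,4,5,6,8,9,10,12,13}  ✓accept
'd' @ 4: {1,2,3,4,5,6,8,9,10,12,13}  ✓accept
'b' @ 5: {1,2,3,4,5,6,7,8,10,12}
'b' @ 6: {1,2,3,4,5,6,7,8,10,12}
'd' @ 7: {1,2,3,4,5,6,8,9,10,12,13}  ✓accept
'd' @ 8: {1,2,3,4,5,6,8,9,10,12,13}  ✓accept
'c' @ 9: {9,11}  ✓accept
end set {9,11} — state 9 in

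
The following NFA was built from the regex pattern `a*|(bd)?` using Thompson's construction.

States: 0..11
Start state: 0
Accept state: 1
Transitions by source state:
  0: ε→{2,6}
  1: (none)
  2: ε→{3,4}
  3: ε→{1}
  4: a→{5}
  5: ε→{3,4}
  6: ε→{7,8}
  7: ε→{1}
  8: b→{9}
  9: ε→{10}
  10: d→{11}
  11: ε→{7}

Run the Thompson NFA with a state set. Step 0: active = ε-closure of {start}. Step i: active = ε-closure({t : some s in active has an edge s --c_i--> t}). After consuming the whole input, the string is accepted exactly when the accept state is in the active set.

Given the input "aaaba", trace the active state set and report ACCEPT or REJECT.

Answer: REJECT

Derivation:
start: ε-closure({0}) = {0,1,2,3,4,6,7,8}
'a' @ 1: {1,3,4,5}  (accept∈set)
'a' @ 2: {1,3,4,5}  (accept∈set)
'a' @ 3: {1,3,4,5}  (accept∈set)
'b' @ 4: {}  — state set empty
rest 'a' ignored (set empty)
after full input: {}  (accept=1 not in)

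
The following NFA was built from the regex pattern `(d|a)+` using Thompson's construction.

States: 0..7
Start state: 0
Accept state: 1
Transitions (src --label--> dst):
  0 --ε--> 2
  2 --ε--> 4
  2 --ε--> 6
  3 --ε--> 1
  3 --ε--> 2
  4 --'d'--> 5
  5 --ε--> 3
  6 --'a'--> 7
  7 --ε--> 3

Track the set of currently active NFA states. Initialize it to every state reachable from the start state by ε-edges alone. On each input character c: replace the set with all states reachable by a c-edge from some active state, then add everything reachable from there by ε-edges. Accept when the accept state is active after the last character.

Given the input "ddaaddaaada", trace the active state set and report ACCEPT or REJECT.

start: ε-closure({0}) = {0,2,4,6}
'd' @ 1: {1,2,3,4,5,6}  ✓accept
'd' @ 2: {1,2,3,4,5,6}  ✓accept
'a' @ 3: {1,2,3,4,6,7}  ✓accept
'a' @ 4: {1,2,3,4,6,7}  ✓accept
'd' @ 5: {1,2,3,4,5,6}  ✓accept
'd' @ 6: {1,2,3,4,5,6}  ✓accept
'a' @ 7: {1,2,3,4,6,7}  ✓accept
'a' @ 8: {1,2,3,4,6,7}  ✓accept
'a' @ 9: {1,2,3,4,6,7}  ✓accept
'd' @ 10: {1,2,3,4,5,6}  ✓accept
'a' @ 11: {1,2,3,4,6,7}  ✓accept
final: {1,2,3,4,6,7}; accept 1 in set

Answer: ACCEPT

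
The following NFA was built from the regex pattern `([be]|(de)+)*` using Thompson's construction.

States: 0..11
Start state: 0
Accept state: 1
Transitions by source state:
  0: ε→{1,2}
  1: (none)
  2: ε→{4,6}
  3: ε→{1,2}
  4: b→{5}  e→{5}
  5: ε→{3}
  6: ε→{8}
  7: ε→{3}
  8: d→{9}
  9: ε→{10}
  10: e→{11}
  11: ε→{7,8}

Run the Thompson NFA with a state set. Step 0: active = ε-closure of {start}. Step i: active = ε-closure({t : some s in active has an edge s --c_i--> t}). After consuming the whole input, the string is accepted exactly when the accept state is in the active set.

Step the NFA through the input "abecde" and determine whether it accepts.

start: ε-closure({0}) = {0,1,2,4,6,8}
'a' @ 1: {}  — dead — no transitions
rest 'becde' ignored (set empty)
end set {} — state 1 not in

Answer: REJECT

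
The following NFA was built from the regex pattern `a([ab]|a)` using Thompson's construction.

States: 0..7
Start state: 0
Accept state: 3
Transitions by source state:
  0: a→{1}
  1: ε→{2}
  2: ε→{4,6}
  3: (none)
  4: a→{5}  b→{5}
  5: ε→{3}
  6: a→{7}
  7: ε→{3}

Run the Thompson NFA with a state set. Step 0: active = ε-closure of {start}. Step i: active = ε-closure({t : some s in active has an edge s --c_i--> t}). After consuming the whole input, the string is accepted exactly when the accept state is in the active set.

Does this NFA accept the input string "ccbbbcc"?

Answer: REJECT

Derivation:
start: ε-closure({0}) = {0}
'c' @ 1: {}  — no active states
rest 'cbbbcc' ignored (set empty)
final: {}; accept 3 not in set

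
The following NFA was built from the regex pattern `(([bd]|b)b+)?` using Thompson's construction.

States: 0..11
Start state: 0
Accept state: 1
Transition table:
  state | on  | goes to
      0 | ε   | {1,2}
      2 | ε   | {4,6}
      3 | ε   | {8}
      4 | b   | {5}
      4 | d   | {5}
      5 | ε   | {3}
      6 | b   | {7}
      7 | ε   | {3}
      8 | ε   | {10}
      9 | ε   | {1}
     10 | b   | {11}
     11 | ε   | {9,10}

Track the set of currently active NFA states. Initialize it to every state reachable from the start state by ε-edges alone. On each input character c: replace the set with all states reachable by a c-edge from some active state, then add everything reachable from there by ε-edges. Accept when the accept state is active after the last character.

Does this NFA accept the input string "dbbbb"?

Answer: ACCEPT

Steps:
initial (ε-close {0}): {0,1,2,4,6}
'd' @ 1: {3,5,8,10}
'b' @ 2: {1,9,10,11}  ✓accept
'b' @ 3: {1,9,10,11}  ✓accept
'b' @ 4: {1,9,10,11}  ✓accept
'b' @ 5: {1,9,10,11}  ✓accept
end set {1,9,10,11} — state 1 in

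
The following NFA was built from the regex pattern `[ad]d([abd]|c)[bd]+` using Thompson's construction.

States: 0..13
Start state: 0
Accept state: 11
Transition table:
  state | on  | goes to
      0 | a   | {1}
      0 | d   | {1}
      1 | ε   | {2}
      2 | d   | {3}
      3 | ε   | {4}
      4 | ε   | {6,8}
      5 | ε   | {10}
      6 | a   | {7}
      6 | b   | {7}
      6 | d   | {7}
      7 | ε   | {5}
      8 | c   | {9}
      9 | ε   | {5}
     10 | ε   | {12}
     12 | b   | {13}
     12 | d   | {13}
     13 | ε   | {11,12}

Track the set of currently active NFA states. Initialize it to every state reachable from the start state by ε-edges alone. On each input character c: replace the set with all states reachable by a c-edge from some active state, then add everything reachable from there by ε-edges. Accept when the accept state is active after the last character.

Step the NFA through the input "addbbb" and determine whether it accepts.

Answer: ACCEPT

Steps:
start: ε-closure({0}) = {0}
'a' @ 1: {1,2}
'd' @ 2: {3,4,6,8}
'd' @ 3: {5,7,10,12}
'b' @ 4: {11,12,13}  ✓accept
'b' @ 5: {11,12,13}  ✓accept
'b' @ 6: {11,12,13}  ✓accept
end set {11,12,13} — state 11 in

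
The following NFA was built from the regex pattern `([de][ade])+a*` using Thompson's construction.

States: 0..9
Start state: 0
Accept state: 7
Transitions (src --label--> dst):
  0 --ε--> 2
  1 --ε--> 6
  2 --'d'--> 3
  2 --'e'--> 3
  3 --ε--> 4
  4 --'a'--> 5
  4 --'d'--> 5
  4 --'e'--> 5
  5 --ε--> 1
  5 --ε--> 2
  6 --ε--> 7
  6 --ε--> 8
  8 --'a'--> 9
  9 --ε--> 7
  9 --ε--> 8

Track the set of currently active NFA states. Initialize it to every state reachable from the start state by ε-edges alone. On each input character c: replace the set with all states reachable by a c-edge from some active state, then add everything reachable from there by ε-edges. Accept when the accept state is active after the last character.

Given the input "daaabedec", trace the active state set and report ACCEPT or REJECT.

Answer: REJECT

Derivation:
start: ε-closure({0}) = {0,2}
'd' @ 1: {3,4}
'a' @ 2: {1,2,5,6,7,8}  [accepting]
'a' @ 3: {7,8,9}  [accepting]
'a' @ 4: {7,8,9}  [accepting]
'b' @ 5: {}  — dead — no transitions
rest 'edec' ignored (set empty)
final: {}; accept 7 not in set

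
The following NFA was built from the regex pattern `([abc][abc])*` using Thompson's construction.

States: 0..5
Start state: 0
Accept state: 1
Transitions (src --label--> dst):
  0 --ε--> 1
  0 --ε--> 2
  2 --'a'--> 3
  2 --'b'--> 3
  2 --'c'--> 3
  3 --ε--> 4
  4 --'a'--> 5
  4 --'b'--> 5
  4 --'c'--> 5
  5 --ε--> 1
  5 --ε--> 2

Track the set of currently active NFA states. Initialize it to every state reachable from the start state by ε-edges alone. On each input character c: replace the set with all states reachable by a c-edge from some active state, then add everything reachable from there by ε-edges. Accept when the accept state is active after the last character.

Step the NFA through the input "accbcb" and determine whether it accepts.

Answer: ACCEPT

Steps:
initial (ε-close {0}): {0,1,2}
'a' @ 1: {3,4}
'c' @ 2: {1,2,5}  (accept∈set)
'c' @ 3: {3,4}
'b' @ 4: {1,2,5}  (accept∈set)
'c' @ 5: {3,4}
'b' @ 6: {1,2,5}  (accept∈set)
after full input: {1,2,5}  (accept=1 in)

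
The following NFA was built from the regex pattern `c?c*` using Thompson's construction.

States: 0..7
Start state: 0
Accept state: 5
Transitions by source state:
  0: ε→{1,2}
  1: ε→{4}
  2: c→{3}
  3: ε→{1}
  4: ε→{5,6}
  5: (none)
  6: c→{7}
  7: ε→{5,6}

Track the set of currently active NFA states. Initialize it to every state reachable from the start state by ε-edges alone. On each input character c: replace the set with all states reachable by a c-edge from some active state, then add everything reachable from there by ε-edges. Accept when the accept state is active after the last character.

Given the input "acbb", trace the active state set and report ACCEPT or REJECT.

S₀ = ε-closure({0}) = {0,1,2,4,5,6}
'a' @ 1: {}  — state set empty
rest 'cbb' ignored (set empty)
final: {}; accept 5 not in set

Answer: REJECT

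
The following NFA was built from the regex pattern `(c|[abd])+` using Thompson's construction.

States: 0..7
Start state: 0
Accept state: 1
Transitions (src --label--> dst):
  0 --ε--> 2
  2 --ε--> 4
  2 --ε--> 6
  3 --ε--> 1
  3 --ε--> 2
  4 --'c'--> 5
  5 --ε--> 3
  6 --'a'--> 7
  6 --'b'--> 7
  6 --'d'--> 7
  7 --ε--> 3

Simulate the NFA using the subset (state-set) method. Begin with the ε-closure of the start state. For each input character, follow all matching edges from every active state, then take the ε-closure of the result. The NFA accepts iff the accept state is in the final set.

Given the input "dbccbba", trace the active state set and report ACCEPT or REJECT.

Answer: ACCEPT

Trace:
initial (ε-close {0}): {0,2,4,6}
'd' @ 1: {1,2,3,4,6,7}  [accepting]
'b' @ 2: {1,2,3,4,6,7}  [accepting]
'c' @ 3: {1,2,3,4,5,6}  [accepting]
'c' @ 4: {1,2,3,4,5,6}  [accepting]
'b' @ 5: {1,2,3,4,6,7}  [accepting]
'b' @ 6: {1,2,3,4,6,7}  [accepting]
'a' @ 7: {1,2,3,4,6,7}  [accepting]
after full input: {1,2,3,4,6,7}  (accept=1 in)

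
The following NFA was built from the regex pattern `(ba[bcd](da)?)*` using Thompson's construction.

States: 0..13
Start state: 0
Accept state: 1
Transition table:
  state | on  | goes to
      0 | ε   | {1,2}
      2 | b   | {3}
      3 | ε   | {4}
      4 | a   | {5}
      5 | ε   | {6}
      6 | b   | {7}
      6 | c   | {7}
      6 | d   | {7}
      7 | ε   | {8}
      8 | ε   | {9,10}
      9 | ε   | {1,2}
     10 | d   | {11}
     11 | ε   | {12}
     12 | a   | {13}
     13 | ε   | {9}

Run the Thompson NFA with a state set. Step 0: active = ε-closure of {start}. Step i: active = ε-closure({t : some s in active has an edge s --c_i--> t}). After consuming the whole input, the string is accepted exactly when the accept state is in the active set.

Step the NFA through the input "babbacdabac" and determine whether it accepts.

S₀ = ε-closure({0}) = {0,1,2}
'b' @ 1: {3,4}
'a' @ 2: {5,6}
'b' @ 3: {1,2,7,8,9,10}  [accepting]
'b' @ 4: {3,4}
'a' @ 5: {5,6}
'c' @ 6: {1,2,7,8,9,10}  [accepting]
'd' @ 7: {11,12}
'a' @ 8: {1,2,9,13}  [accepting]
'b' @ 9: {3,4}
'a' @ 10: {5,6}
'c' @ 11: {1,2,7,8,9,10}  [accepting]
end set {1,2,7,8,9,10} — state 1 in

Answer: ACCEPT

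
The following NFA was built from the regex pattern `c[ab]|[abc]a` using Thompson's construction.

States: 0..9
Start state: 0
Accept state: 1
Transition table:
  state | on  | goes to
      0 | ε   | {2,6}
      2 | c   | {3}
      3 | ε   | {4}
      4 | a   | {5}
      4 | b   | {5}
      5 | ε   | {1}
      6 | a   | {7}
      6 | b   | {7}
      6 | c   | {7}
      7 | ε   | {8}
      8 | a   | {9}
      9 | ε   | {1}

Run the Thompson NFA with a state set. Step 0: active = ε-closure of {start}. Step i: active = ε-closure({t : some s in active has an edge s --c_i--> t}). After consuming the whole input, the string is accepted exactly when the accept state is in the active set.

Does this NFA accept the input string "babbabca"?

Answer: REJECT

Derivation:
S₀ = ε-closure({0}) = {0,2,6}
'b' @ 1: {7,8}
'a' @ 2: {1,9}  ✓accept
'b' @ 3: {}  — state set empty
rest 'babca' ignored (set empty)
end set {} — state 1 not in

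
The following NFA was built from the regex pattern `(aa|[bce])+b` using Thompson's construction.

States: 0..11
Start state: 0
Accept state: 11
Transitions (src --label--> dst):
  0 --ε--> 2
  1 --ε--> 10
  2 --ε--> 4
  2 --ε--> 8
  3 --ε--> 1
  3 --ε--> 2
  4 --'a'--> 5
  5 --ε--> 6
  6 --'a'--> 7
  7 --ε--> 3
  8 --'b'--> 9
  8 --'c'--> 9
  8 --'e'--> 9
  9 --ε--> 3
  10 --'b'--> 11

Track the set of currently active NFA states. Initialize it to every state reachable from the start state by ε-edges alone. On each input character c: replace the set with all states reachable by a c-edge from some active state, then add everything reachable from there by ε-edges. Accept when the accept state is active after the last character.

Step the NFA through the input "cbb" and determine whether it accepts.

start: ε-closure({0}) = {0,2,4,8}
'c' @ 1: {1,2,3,4,8,9,10}
'b' @ 2: {1,2,3,4,8,9,10,11}  (accept∈set)
'b' @ 3: {1,2,3,4,8,9,10,11}  (accept∈set)
final: {1,2,3,4,8,9,10,11}; accept 11 in set

Answer: ACCEPT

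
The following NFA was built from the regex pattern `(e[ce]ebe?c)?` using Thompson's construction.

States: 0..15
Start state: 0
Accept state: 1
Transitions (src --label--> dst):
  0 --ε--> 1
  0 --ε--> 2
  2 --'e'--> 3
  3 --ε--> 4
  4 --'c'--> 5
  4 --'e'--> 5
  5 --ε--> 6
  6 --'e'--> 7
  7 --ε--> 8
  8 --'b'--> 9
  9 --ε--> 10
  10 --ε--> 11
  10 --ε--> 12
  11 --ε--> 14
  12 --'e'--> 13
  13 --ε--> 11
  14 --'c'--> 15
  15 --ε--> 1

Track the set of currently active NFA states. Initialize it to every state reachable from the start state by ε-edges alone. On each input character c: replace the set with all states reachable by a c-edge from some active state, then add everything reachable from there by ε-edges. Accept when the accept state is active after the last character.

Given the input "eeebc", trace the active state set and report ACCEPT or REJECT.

S₀ = ε-closure({0}) = {0,1,2}
'e' @ 1: {3,4}
'e' @ 2: {5,6}
'e' @ 3: {7,8}
'b' @ 4: {9,10,11,12,14}
'c' @ 5: {1,15}  ✓accept
end set {1,15} — state 1 in

Answer: ACCEPT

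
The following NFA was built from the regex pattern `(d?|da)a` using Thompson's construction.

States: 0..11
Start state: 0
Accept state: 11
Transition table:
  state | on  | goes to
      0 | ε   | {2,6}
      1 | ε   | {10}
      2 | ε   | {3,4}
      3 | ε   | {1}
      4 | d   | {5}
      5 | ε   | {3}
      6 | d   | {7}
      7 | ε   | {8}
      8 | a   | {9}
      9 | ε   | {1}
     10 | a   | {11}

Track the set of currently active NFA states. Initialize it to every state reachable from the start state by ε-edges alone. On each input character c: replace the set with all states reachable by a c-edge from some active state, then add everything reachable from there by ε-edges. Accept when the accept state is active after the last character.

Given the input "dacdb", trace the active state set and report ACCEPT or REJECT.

Answer: REJECT

Trace:
S₀ = ε-closure({0}) = {0,1,2,3,4,6,10}
'd' @ 1: {1,3,5,7,8,10}
'a' @ 2: {1,9,10,11}  [accepting]
'c' @ 3: {}  — no active states
rest 'db' ignored (set empty)
final: {}; accept 11 not in set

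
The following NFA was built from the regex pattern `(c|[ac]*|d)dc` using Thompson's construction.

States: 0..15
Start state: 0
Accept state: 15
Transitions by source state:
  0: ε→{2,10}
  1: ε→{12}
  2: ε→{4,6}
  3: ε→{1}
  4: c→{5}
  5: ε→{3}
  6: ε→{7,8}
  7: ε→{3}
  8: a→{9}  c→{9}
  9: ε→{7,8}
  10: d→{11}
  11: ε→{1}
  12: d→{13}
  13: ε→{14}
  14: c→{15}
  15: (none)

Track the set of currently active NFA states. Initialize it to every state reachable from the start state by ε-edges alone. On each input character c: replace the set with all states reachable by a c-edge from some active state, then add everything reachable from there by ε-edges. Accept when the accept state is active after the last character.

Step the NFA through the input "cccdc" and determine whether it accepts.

initial (ε-close {0}): {0,1,2,3,4,6,7,8,10,12}
'c' @ 1: {1,3,5,7,8,9,12}
'c' @ 2: {1,3,7,8,9,12}
'c' @ 3: {1,3,7,8,9,12}
'd' @ 4: {13,14}
'c' @ 5: {15}  ✓accept
end set {15} — state 15 in

Answer: ACCEPT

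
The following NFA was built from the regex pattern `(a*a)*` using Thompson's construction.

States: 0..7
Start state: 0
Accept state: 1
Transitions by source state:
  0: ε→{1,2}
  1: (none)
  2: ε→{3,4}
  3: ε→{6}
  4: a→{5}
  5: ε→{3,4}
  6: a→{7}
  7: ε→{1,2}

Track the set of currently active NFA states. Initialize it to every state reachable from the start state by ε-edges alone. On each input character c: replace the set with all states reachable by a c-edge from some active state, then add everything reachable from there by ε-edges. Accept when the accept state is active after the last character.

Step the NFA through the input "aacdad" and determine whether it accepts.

start: ε-closure({0}) = {0,1,2,3,4,6}
'a' @ 1: {1,2,3,4,5,6,7}  (accept∈set)
'a' @ 2: {1,2,3,4,5,6,7}  (accept∈set)
'c' @ 3: {}  — no active states
rest 'dad' ignored (set empty)
end set {} — state 1 not in

Answer: REJECT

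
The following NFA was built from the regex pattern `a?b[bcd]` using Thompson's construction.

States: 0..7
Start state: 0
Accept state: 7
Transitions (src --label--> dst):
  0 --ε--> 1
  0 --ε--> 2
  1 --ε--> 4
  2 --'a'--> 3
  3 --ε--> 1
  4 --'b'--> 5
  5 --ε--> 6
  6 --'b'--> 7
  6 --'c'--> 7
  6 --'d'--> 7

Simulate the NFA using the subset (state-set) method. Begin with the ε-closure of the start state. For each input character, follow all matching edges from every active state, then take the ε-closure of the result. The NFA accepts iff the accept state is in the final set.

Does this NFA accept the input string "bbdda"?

initial (ε-close {0}): {0,1,2,4}
'b' @ 1: {5,6}
'b' @ 2: {7}  (accept∈set)
'd' @ 3: {}  — state set empty
rest 'da' ignored (set empty)
end set {} — state 7 not in

Answer: REJECT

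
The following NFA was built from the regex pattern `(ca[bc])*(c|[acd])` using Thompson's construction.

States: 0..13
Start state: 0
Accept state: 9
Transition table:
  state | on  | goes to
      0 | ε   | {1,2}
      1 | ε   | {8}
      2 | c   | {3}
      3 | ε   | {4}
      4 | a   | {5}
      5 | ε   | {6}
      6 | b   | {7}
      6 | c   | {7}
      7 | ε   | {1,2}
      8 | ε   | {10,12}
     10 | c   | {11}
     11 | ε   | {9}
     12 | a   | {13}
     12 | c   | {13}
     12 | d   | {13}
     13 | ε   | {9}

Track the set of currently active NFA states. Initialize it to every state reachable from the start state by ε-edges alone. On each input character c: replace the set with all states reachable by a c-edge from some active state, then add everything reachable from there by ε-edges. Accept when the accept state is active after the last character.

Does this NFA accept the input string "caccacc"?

initial (ε-close {0}): {0,1,2,8,10,12}
'c' @ 1: {3,4,9,11,13}  [accepting]
'a' @ 2: {5,6}
'c' @ 3: {1,2,7,8,10,12}
'c' @ 4: {3,4,9,11,13}  [accepting]
'a' @ 5: {5,6}
'c' @ 6: {1,2,7,8,10,12}
'c' @ 7: {3,4,9,11,13}  [accepting]
final: {3,4,9,11,13}; accept 9 in set

Answer: ACCEPT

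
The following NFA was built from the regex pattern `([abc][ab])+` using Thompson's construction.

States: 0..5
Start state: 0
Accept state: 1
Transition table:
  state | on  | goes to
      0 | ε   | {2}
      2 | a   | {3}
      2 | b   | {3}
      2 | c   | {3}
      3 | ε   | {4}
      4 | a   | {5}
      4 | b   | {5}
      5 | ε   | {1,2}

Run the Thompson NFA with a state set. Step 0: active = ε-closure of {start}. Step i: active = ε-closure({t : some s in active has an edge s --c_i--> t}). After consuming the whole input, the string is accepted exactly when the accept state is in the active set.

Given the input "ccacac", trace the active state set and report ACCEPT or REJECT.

Answer: REJECT

Trace:
initial (ε-close {0}): {0,2}
'c' @ 1: {3,4}
'c' @ 2: {}  — no active states
rest 'acac' ignored (set empty)
after full input: {}  (accept=1 not in)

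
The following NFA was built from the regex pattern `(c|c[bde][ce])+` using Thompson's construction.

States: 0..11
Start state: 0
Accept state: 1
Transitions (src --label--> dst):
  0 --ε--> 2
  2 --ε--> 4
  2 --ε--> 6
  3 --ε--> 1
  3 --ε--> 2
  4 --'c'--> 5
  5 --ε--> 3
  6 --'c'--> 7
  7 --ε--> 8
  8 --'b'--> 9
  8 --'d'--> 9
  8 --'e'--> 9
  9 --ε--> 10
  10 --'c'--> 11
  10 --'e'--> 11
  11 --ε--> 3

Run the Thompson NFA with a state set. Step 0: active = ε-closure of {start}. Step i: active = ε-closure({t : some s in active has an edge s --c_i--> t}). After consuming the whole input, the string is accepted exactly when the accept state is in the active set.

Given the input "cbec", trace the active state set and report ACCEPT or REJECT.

Answer: ACCEPT

Derivation:
initial (ε-close {0}): {0,2,4,6}
'c' @ 1: {1,2,3,4,5,6,7,8}  [accepting]
'b' @ 2: {9,10}
'e' @ 3: {1,2,3,4,6,11}  [accepting]
'c' @ 4: {1,2,3,4,5,6,7,8}  [accepting]
after full input: {1,2,3,4,5,6,7,8}  (accept=1 in)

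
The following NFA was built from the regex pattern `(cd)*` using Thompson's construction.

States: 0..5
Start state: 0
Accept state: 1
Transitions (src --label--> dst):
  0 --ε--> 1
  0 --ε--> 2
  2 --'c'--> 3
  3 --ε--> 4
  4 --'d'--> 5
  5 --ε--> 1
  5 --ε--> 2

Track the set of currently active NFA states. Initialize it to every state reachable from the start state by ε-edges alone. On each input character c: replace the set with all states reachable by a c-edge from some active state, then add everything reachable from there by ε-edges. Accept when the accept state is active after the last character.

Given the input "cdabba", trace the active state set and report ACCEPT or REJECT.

Answer: REJECT

Derivation:
S₀ = ε-closure({0}) = {0,1,2}
'c' @ 1: {3,4}
'd' @ 2: {1,2,5}  (accept∈set)
'a' @ 3: {}  — no active states
rest 'bba' ignored (set empty)
after full input: {}  (accept=1 not in)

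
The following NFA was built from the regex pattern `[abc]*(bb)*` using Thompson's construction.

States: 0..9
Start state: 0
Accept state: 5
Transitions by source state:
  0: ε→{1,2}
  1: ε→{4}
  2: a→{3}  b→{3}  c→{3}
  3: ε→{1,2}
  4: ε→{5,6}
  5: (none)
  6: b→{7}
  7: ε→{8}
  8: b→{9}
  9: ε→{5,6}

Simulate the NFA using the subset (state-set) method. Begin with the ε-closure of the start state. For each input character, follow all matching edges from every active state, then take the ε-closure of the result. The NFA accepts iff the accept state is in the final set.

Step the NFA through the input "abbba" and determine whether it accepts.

S₀ = ε-closure({0}) = {0,1,2,4,5,6}
'a' @ 1: {1,2,3,4,5,6}  ✓accept
'b' @ 2: {1,2,3,4,5,6,7,8}  ✓accept
'b' @ 3: {1,2,3,4,5,6,7,8,9}  ✓accept
'b' @ 4: {1,2,3,4,5,6,7,8,9}  ✓accept
'a' @ 5: {1,2,3,4,5,6}  ✓accept
end set {1,2,3,4,5,6} — state 5 in

Answer: ACCEPT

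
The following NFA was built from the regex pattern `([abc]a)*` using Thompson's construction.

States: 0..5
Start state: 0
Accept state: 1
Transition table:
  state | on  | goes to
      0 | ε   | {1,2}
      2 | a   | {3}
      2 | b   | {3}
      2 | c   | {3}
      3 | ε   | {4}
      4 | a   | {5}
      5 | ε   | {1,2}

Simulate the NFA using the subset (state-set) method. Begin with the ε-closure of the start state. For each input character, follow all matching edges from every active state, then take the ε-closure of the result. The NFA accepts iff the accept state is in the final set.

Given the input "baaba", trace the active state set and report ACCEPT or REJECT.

Answer: REJECT

Derivation:
start: ε-closure({0}) = {0,1,2}
'b' @ 1: {3,4}
'a' @ 2: {1,2,5}  ✓accept
'a' @ 3: {3,4}
'b' @ 4: {}  — no active states
rest 'a' ignored (set empty)
final: {}; accept 1 not in set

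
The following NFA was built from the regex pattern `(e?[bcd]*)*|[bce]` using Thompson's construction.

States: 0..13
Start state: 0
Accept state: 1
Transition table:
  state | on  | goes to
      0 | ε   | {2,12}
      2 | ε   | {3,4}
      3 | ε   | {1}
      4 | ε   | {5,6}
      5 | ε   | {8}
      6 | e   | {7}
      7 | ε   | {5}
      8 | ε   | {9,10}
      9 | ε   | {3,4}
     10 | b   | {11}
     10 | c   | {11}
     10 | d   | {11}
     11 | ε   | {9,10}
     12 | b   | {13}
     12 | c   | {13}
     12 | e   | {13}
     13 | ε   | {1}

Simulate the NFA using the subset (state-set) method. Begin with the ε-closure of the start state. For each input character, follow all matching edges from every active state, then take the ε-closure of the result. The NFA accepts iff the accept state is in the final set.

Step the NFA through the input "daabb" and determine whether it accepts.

S₀ = ε-closure({0}) = {0,1,2,3,4,5,6,8,9,10,12}
'd' @ 1: {1,3,4,5,6,8,9,10,11}  ✓accept
'a' @ 2: {}  — dead — no transitions
rest 'abb' ignored (set empty)
final: {}; accept 1 not in set

Answer: REJECT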